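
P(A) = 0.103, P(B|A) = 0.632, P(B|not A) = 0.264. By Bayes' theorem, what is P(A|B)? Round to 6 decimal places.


P(A|B) = P(B|A)*P(A) / P(B), P(B) = P(B|A)*P(A) + P(B|not A)*P(not A)
P(B|A)*P(A) = 0.632 * 0.103 = 0.065096
P(B|not A)*P(not A) = 0.264 * 0.897 = 0.236808
P(B) = 0.065096 + 0.236808 = 0.301904
P(A|B) = 0.065096 / 0.301904 ≈ 0.21561821

0.215618


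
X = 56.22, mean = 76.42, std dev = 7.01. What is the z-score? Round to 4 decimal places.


z = (X - mu) / sigma
X - mu = 56.22 - 76.42 = -20.2
z = -20.2 / 7.01 = -2020/701 ≈ -2.881598

-2.8816


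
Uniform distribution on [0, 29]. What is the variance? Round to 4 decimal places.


Var = (b-a)^2 / 12
(b-a)^2 = (29 - 0)^2 = 841
Var = 841/12 ≈ 70.083333

70.0833


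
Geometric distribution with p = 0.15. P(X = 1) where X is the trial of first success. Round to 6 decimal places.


P = (1-p)^(k-1) * p
(1-p)^(k-1) = 0.85^0 = 1
P = 1 * 0.15 = 0.15

0.150000


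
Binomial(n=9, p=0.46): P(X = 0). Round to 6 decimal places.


P = C(n,k) * p^k * (1-p)^(n-k)
C(9,0) = 1
p^k = 0.46^0 = 1
(1-p)^(n-k) = 0.54^9 ≈ 0.003904306
P = 1 * 1 * 0.003904306 ≈ 0.003904

0.003904


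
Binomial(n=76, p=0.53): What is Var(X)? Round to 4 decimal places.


Var = n*p*(1-p) = 76 * 0.53 * 0.47 = 18.9316

18.9316


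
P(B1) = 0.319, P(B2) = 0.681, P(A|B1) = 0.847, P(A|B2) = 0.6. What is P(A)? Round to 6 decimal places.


P(A) = P(A|B1)*P(B1) + P(A|B2)*P(B2)
P(A|B1)*P(B1) = 0.847 * 0.319 = 0.270193
P(A|B2)*P(B2) = 0.6 * 0.681 = 0.4086
P(A) = 0.270193 + 0.4086 = 0.678793

0.678793


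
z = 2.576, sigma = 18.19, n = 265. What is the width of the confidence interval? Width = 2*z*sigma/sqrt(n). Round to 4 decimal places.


width = 2*z*sigma/sqrt(n)
2*z*sigma = 2 * 2.576 * 18.19 = 93.71488
sqrt(265) ≈ 16.278821
width = 93.71488 / 16.278821 ≈ 5.756859

5.7569


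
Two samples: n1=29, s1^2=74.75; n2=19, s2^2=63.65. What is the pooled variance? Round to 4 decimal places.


sp^2 = ((n1-1)*s1^2 + (n2-1)*s2^2)/(n1+n2-2)
(n1-1)*s1^2 = 28 * 74.75 = 2093
(n2-1)*s2^2 = 18 * 63.65 = 1145.7
numerator = 2093 + 1145.7 = 3238.7
n1+n2-2 = 46
sp^2 = 3238.7 / 46 = 32387/460 ≈ 70.406522

70.4065


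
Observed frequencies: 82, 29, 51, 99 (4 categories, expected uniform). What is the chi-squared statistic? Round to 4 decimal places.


chi2 = sum((O-E)^2/E), E = total/4
total = 261, E = 261/4 = 65.25
(82 - 65.25)^2 / 65.25 = 280.5625 / 65.25 = 4489/1044 ≈ 4.299808
(29 - 65.25)^2 / 65.25 = 1314.0625 / 65.25 = 725/36 ≈ 20.138889
(51 - 65.25)^2 / 65.25 = 203.0625 / 65.25 = 361/116 ≈ 3.112069
(99 - 65.25)^2 / 65.25 = 1139.0625 / 65.25 = 2025/116 ≈ 17.456897
chi2 = 11747/261 ≈ 45.007663

45.0077


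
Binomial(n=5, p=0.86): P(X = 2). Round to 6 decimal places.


P = C(n,k) * p^k * (1-p)^(n-k)
C(5,2) = 10
p^k = 0.86^2 = 0.7396
(1-p)^(n-k) = 0.14^3 = 0.002744
P = 10 * 0.7396 * 0.002744 ≈ 0.020295

0.020295


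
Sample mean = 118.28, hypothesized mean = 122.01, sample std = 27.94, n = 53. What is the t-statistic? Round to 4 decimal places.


t = (xbar - mu0) / (s/sqrt(n))
xbar - mu0 = 118.28 - 122.01 = -3.73
sqrt(53) ≈ 7.28010989
s/sqrt(n) = 27.94 / 7.28010989 ≈ 3.83785416
t = -3.73 / 3.83785416 ≈ -0.971897

-0.9719


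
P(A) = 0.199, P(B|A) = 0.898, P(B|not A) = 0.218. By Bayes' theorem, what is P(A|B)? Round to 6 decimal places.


P(A|B) = P(B|A)*P(A) / P(B), P(B) = P(B|A)*P(A) + P(B|not A)*P(not A)
P(B|A)*P(A) = 0.898 * 0.199 = 0.178702
P(B|not A)*P(not A) = 0.218 * 0.801 = 0.174618
P(B) = 0.178702 + 0.174618 = 0.35332
P(A|B) = 0.178702 / 0.35332 ≈ 0.50577946

0.505779


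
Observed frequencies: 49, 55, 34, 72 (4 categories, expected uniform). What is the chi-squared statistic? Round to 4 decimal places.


chi2 = sum((O-E)^2/E), E = total/4
total = 210, E = 210/4 = 52.5
(49 - 52.5)^2 / 52.5 = 12.25 / 52.5 = 7/30 ≈ 0.233333
(55 - 52.5)^2 / 52.5 = 6.25 / 52.5 = 5/42 ≈ 0.119048
(34 - 52.5)^2 / 52.5 = 342.25 / 52.5 = 1369/210 ≈ 6.519048
(72 - 52.5)^2 / 52.5 = 380.25 / 52.5 = 507/70 ≈ 7.242857
chi2 = 494/35 ≈ 14.114286

14.1143


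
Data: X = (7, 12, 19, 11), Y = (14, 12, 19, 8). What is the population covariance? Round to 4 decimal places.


Cov = (1/n)*sum((xi-xbar)(yi-ybar))
n = 4, xbar = 49/4 = 12.25, ybar = 53/4 = 13.25
sum((xi-xbar)(yi-ybar)) = 41.75
Cov = 41.75 / 4 = 10.4375

10.4375


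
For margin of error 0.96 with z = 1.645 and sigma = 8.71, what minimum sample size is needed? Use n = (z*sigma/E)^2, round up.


z*sigma/E = 1.645 * 8.71 / 0.96 ≈ 14.924948
(z*sigma/E)^2 ≈ 222.754070
round up: n = 223

223


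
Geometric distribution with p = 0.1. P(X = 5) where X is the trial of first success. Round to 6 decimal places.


P = (1-p)^(k-1) * p
(1-p)^(k-1) = 0.9^4 = 0.6561
P = 0.6561 * 0.1 = 0.06561

0.065610


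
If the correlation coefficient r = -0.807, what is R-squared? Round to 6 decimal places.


R^2 = r^2 = (-0.807)^2 = 0.651249

0.651249


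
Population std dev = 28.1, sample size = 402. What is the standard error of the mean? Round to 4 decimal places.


SE = sigma / sqrt(n)
sqrt(402) ≈ 20.049938
SE = 28.1 / 20.049938 ≈ 1.401501

1.4015


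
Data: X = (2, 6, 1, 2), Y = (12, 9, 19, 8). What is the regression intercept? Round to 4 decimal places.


a = ybar - b*xbar, where b = sum((xi-xbar)(yi-ybar)) / sum((xi-xbar)^2)
n = 4, xbar = 11/4 = 2.75, ybar = 48/4 = 12
Sxy = sum((xi-xbar)(yi-ybar)) = -19
Sxx = sum((xi-xbar)^2) = 14.75
b = Sxy / Sxx = -76/59 ≈ -1.288136
a = 12 - (-1.288136) * 2.75 = 917/59 ≈ 15.542373

15.5424


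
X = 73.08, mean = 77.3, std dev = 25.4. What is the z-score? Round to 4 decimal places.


z = (X - mu) / sigma
X - mu = 73.08 - 77.3 = -4.22
z = -4.22 / 25.4 = -211/1270 ≈ -0.166142

-0.1661


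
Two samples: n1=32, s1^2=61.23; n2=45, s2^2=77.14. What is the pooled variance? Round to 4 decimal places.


sp^2 = ((n1-1)*s1^2 + (n2-1)*s2^2)/(n1+n2-2)
(n1-1)*s1^2 = 31 * 61.23 = 1898.13
(n2-1)*s2^2 = 44 * 77.14 = 3394.16
numerator = 1898.13 + 3394.16 = 5292.29
n1+n2-2 = 75
sp^2 = 5292.29 / 75 = 529229/7500 ≈ 70.563867

70.5639


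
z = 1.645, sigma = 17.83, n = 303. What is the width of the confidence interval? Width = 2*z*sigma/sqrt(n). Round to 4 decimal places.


width = 2*z*sigma/sqrt(n)
2*z*sigma = 2 * 1.645 * 17.83 = 58.6607
sqrt(303) ≈ 17.406895
width = 58.6607 / 17.406895 ≈ 3.369969

3.3700


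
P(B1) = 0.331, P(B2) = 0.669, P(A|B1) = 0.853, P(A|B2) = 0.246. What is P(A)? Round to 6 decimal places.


P(A) = P(A|B1)*P(B1) + P(A|B2)*P(B2)
P(A|B1)*P(B1) = 0.853 * 0.331 = 0.282343
P(A|B2)*P(B2) = 0.246 * 0.669 = 0.164574
P(A) = 0.282343 + 0.164574 = 0.446917

0.446917


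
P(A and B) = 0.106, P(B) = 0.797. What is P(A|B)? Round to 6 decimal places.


P(A|B) = P(A and B) / P(B) = 0.106 / 0.797 = 106/797 ≈ 0.13299875

0.132999


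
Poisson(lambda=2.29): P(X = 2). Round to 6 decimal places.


P = e^(-lam) * lam^k / k!
e^(-2.29) ≈ 0.1012665
lam^k = 2.29^2 = 5.2441
k! = 2! = 2
P = 0.1012665 * 5.2441 / 2 ≈ 0.265526

0.265526


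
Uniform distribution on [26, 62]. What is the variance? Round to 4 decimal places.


Var = (b-a)^2 / 12
(b-a)^2 = (62 - 26)^2 = 1296
Var = 1296/12 = 108

108.0000


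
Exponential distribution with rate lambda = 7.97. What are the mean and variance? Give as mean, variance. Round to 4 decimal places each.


mean = 1/lam, var = 1/lam^2
mean = 1 / 7.97 = 100/797 ≈ 0.125471
lam^2 = 7.97^2 = 63.5209
var = 1 / 63.5209 ≈ 0.015743

0.1255, 0.0157


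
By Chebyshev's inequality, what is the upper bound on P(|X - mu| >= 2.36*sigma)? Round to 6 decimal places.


P <= 1/k^2
k^2 = 2.36^2 = 5.5696
1/k^2 = 1 / 5.5696 = 625/3481 ≈ 0.17954611

0.179546


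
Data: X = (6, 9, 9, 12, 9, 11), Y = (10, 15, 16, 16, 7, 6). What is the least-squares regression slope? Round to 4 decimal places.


b = sum((xi-xbar)(yi-ybar)) / sum((xi-xbar)^2)
n = 6, xbar = 56/6 = 28/3 ≈ 9.333333, ybar = 70/6 = 35/3 ≈ 11.666667
Sxy = sum((xi-xbar)(yi-ybar)) = 20/3 ≈ 6.666667
Sxx = sum((xi-xbar)^2) = 64/3 ≈ 21.333333
b = Sxy / Sxx = 0.3125

0.3125


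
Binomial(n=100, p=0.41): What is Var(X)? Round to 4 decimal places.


Var = n*p*(1-p) = 100 * 0.41 * 0.59 = 24.19

24.1900


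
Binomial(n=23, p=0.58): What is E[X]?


E[X] = n*p = 23 * 0.58 = 13.34

13.34


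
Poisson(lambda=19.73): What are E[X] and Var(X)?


E[X] = Var(X) = lambda = 19.73

19.73, 19.73


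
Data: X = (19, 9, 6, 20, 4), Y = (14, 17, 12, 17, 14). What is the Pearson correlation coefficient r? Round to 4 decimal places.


r = sum((xi-xbar)(yi-ybar)) / sqrt(sum((xi-xbar)^2) * sum((yi-ybar)^2))
n = 5, xbar = 58/5 = 11.6, ybar = 74/5 = 14.8
Sxy = sum((xi-xbar)(yi-ybar)) = 28.6
Sxx = sum((xi-xbar)^2) = 221.2
Syy = sum((yi-ybar)^2) = 18.8
sqrt(Sxx*Syy) ≈ 64.486898
r = Sxy / sqrt(Sxx*Syy) = 28.6 / 64.486898 ≈ 0.443501

0.4435


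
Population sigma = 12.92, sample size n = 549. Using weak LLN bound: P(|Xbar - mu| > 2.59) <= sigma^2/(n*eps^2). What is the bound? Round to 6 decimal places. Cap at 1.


bound = min(1, sigma^2/(n*eps^2))
sigma^2 = 12.92^2 = 166.9264
n*eps^2 = 549 * 2.59^2 = 549 * 6.7081 = 3682.7469
sigma^2/(n*eps^2) = 166.9264 / 3682.7469 ≈ 0.04532660

0.045327


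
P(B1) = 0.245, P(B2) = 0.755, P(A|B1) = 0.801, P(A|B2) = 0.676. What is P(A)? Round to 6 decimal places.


P(A) = P(A|B1)*P(B1) + P(A|B2)*P(B2)
P(A|B1)*P(B1) = 0.801 * 0.245 = 0.196245
P(A|B2)*P(B2) = 0.676 * 0.755 = 0.51038
P(A) = 0.196245 + 0.51038 = 0.706625

0.706625


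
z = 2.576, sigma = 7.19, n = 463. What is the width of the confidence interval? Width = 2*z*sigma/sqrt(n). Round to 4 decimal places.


width = 2*z*sigma/sqrt(n)
2*z*sigma = 2 * 2.576 * 7.19 = 37.04288
sqrt(463) ≈ 21.517435
width = 37.04288 / 21.517435 ≈ 1.721529

1.7215


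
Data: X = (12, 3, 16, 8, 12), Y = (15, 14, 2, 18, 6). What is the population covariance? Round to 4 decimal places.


Cov = (1/n)*sum((xi-xbar)(yi-ybar))
n = 5, xbar = 51/5 = 10.2, ybar = 55/5 = 11
sum((xi-xbar)(yi-ybar)) = -91
Cov = -91 / 5 = -18.2

-18.2000


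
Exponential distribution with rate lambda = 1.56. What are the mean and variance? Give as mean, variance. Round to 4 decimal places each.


mean = 1/lam, var = 1/lam^2
mean = 1 / 1.56 = 25/39 ≈ 0.641026
lam^2 = 1.56^2 = 2.4336
var = 1 / 2.4336 = 625/1521 ≈ 0.410914

0.6410, 0.4109


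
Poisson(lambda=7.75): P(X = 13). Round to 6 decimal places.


P = e^(-lam) * lam^k / k!
e^(-7.75) ≈ 0.0004307425
lam^k = 7.75^13 ≈ 363849793336.466589
k! = 13! = 6227020800
P = 0.0004307425 * 363849793336.466589 / 6227020800 ≈ 0.025169

0.025169


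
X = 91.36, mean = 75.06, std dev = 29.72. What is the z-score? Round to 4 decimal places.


z = (X - mu) / sigma
X - mu = 91.36 - 75.06 = 16.3
z = 16.3 / 29.72 = 815/1486 ≈ 0.548452

0.5485


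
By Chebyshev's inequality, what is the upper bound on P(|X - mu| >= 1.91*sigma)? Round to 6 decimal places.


P <= 1/k^2
k^2 = 1.91^2 = 3.6481
1/k^2 = 1 / 3.6481 ≈ 0.27411529

0.274115


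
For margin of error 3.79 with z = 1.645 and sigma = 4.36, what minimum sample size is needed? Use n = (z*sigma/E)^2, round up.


z*sigma/E = 1.645 * 4.36 / 3.79 ≈ 1.892401
(z*sigma/E)^2 ≈ 3.581182
round up: n = 4

4


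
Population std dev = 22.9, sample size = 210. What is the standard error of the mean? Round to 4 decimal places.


SE = sigma / sqrt(n)
sqrt(210) ≈ 14.491377
SE = 22.9 / 14.491377 ≈ 1.580250

1.5803


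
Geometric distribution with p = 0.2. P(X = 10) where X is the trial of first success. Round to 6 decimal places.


P = (1-p)^(k-1) * p
(1-p)^(k-1) = 0.8^9 ≈ 0.1342177
P = 0.1342177 * 0.2 ≈ 0.02684355

0.026844


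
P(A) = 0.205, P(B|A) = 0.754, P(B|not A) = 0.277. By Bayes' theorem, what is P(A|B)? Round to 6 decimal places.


P(A|B) = P(B|A)*P(A) / P(B), P(B) = P(B|A)*P(A) + P(B|not A)*P(not A)
P(B|A)*P(A) = 0.754 * 0.205 = 0.15457
P(B|not A)*P(not A) = 0.277 * 0.795 = 0.220215
P(B) = 0.15457 + 0.220215 = 0.374785
P(A|B) = 0.15457 / 0.374785 ≈ 0.41242312

0.412423


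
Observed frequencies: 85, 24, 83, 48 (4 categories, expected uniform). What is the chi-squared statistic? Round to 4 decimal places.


chi2 = sum((O-E)^2/E), E = total/4
total = 240, E = 240/4 = 60
(85 - 60)^2 / 60 = 625 / 60 = 125/12 ≈ 10.416667
(24 - 60)^2 / 60 = 1296 / 60 = 21.6
(83 - 60)^2 / 60 = 529 / 60 = 529/60 ≈ 8.816667
(48 - 60)^2 / 60 = 144 / 60 = 2.4
chi2 = 1297/30 ≈ 43.233333

43.2333


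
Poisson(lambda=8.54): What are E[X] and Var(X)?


E[X] = Var(X) = lambda = 8.54

8.54, 8.54


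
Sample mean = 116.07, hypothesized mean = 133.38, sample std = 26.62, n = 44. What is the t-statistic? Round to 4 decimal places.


t = (xbar - mu0) / (s/sqrt(n))
xbar - mu0 = 116.07 - 133.38 = -17.31
sqrt(44) ≈ 6.63324958
s/sqrt(n) = 26.62 / 6.63324958 ≈ 4.01311600
t = -17.31 / 4.01311600 ≈ -4.313357

-4.3134


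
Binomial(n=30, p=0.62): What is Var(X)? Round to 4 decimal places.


Var = n*p*(1-p) = 30 * 0.62 * 0.38 = 7.068

7.0680


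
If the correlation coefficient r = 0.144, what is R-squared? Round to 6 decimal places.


R^2 = r^2 = (0.144)^2 = 0.020736

0.020736


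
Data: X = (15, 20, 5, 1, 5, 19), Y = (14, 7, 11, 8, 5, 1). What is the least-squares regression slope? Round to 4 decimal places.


b = sum((xi-xbar)(yi-ybar)) / sum((xi-xbar)^2)
n = 6, xbar = 65/6 ≈ 10.833333, ybar = 46/6 = 23/3 ≈ 7.666667
Sxy = sum((xi-xbar)(yi-ybar)) = -124/3 ≈ -41.333333
Sxx = sum((xi-xbar)^2) = 1997/6 ≈ 332.833333
b = Sxy / Sxx = -248/1997 ≈ -0.124186

-0.1242


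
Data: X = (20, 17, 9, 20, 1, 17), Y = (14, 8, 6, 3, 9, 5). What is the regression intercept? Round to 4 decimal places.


a = ybar - b*xbar, where b = sum((xi-xbar)(yi-ybar)) / sum((xi-xbar)^2)
n = 6, xbar = 84/6 = 14, ybar = 45/6 = 7.5
Sxy = sum((xi-xbar)(yi-ybar)) = -6
Sxx = sum((xi-xbar)^2) = 284
b = Sxy / Sxx = -3/142 ≈ -0.021127
a = 7.5 - (-0.021127) * 14 = 1107/142 ≈ 7.795775

7.7958


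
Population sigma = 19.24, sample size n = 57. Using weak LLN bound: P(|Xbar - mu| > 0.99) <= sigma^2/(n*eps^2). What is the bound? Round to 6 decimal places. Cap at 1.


bound = min(1, sigma^2/(n*eps^2))
sigma^2 = 19.24^2 = 370.1776
n*eps^2 = 57 * 0.99^2 = 57 * 0.9801 = 55.8657
sigma^2/(n*eps^2) = 370.1776 / 55.8657 ≈ 6.62620535
this exceeds 1, so the bound is capped at 1

1.000000


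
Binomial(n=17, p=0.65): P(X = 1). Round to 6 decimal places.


P = C(n,k) * p^k * (1-p)^(n-k)
C(17,1) = 17
p^k = 0.65^1 = 0.65
(1-p)^(n-k) = 0.35^16 ≈ 0.00000005070943
P = 17 * 0.65 * 0.00000005070943 ≈ 0.000001

0.000001


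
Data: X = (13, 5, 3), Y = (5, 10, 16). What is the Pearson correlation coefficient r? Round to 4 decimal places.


r = sum((xi-xbar)(yi-ybar)) / sqrt(sum((xi-xbar)^2) * sum((yi-ybar)^2))
n = 3, xbar = 21/3 = 7, ybar = 31/3 ≈ 10.333333
Sxy = sum((xi-xbar)(yi-ybar)) = -54
Sxx = sum((xi-xbar)^2) = 56
Syy = sum((yi-ybar)^2) = 182/3 ≈ 60.666667
sqrt(Sxx*Syy) ≈ 58.286648
r = Sxy / sqrt(Sxx*Syy) = -54 / 58.286648 ≈ -0.926456

-0.9265


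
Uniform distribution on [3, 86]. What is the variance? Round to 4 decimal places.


Var = (b-a)^2 / 12
(b-a)^2 = (86 - 3)^2 = 6889
Var = 6889/12 ≈ 574.083333

574.0833


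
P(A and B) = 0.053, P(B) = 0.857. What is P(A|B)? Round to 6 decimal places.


P(A|B) = P(A and B) / P(B) = 0.053 / 0.857 = 53/857 ≈ 0.06184364

0.061844


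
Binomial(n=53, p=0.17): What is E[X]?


E[X] = n*p = 53 * 0.17 = 9.01

9.01


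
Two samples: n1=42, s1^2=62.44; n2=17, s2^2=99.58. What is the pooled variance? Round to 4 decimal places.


sp^2 = ((n1-1)*s1^2 + (n2-1)*s2^2)/(n1+n2-2)
(n1-1)*s1^2 = 41 * 62.44 = 2560.04
(n2-1)*s2^2 = 16 * 99.58 = 1593.28
numerator = 2560.04 + 1593.28 = 4153.32
n1+n2-2 = 57
sp^2 = 4153.32 / 57 = 34611/475 ≈ 72.865263

72.8653


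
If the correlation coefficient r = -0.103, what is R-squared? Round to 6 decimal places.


R^2 = r^2 = (-0.103)^2 = 0.010609

0.010609


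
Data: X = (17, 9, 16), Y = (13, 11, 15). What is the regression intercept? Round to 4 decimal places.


a = ybar - b*xbar, where b = sum((xi-xbar)(yi-ybar)) / sum((xi-xbar)^2)
n = 3, xbar = 42/3 = 14, ybar = 39/3 = 13
Sxy = sum((xi-xbar)(yi-ybar)) = 14
Sxx = sum((xi-xbar)^2) = 38
b = Sxy / Sxx = 7/19 ≈ 0.368421
a = 13 - 0.368421 * 14 = 149/19 ≈ 7.842105

7.8421


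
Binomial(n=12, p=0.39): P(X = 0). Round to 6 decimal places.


P = C(n,k) * p^k * (1-p)^(n-k)
C(12,0) = 1
p^k = 0.39^0 = 1
(1-p)^(n-k) = 0.61^12 ≈ 0.002654349
P = 1 * 1 * 0.002654349 ≈ 0.002654

0.002654


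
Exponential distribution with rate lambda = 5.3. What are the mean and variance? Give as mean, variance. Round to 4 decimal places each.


mean = 1/lam, var = 1/lam^2
mean = 1 / 5.3 = 10/53 ≈ 0.188679
lam^2 = 5.3^2 = 28.09
var = 1 / 28.09 = 100/2809 ≈ 0.035600

0.1887, 0.0356


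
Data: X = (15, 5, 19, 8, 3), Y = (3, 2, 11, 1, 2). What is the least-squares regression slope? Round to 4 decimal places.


b = sum((xi-xbar)(yi-ybar)) / sum((xi-xbar)^2)
n = 5, xbar = 50/5 = 10, ybar = 19/5 = 3.8
Sxy = sum((xi-xbar)(yi-ybar)) = 88
Sxx = sum((xi-xbar)^2) = 184
b = Sxy / Sxx = 11/23 ≈ 0.478261

0.4783


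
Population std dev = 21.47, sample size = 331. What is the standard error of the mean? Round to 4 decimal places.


SE = sigma / sqrt(n)
sqrt(331) ≈ 18.193405
SE = 21.47 / 18.193405 ≈ 1.180098

1.1801


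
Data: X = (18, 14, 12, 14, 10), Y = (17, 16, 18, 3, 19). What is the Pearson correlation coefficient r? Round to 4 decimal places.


r = sum((xi-xbar)(yi-ybar)) / sqrt(sum((xi-xbar)^2) * sum((yi-ybar)^2))
n = 5, xbar = 68/5 = 13.6, ybar = 73/5 = 14.6
Sxy = sum((xi-xbar)(yi-ybar)) = -14.8
Sxx = sum((xi-xbar)^2) = 35.2
Syy = sum((yi-ybar)^2) = 173.2
sqrt(Sxx*Syy) ≈ 78.080984
r = Sxy / sqrt(Sxx*Syy) = -14.8 / 78.080984 ≈ -0.189547

-0.1895


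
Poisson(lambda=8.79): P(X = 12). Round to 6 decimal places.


P = e^(-lam) * lam^k / k!
e^(-8.79) ≈ 0.0001522480
lam^k = 8.79^12 ≈ 212748497131.890183
k! = 12! = 479001600
P = 0.0001522480 * 212748497131.890183 / 479001600 ≈ 0.067621

0.067621


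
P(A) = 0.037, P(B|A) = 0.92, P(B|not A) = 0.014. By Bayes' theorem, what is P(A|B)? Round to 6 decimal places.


P(A|B) = P(B|A)*P(A) / P(B), P(B) = P(B|A)*P(A) + P(B|not A)*P(not A)
P(B|A)*P(A) = 0.92 * 0.037 = 0.03404
P(B|not A)*P(not A) = 0.014 * 0.963 = 0.013482
P(B) = 0.03404 + 0.013482 = 0.047522
P(A|B) = 0.03404 / 0.047522 ≈ 0.71629982

0.716300


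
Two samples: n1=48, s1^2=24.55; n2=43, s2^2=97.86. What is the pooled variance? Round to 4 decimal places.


sp^2 = ((n1-1)*s1^2 + (n2-1)*s2^2)/(n1+n2-2)
(n1-1)*s1^2 = 47 * 24.55 = 1153.85
(n2-1)*s2^2 = 42 * 97.86 = 4110.12
numerator = 1153.85 + 4110.12 = 5263.97
n1+n2-2 = 89
sp^2 = 5263.97 / 89 = 526397/8900 ≈ 59.145730

59.1457


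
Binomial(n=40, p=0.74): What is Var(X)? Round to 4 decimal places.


Var = n*p*(1-p) = 40 * 0.74 * 0.26 = 7.696

7.6960


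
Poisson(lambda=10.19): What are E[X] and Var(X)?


E[X] = Var(X) = lambda = 10.19

10.19, 10.19


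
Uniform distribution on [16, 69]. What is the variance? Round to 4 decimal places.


Var = (b-a)^2 / 12
(b-a)^2 = (69 - 16)^2 = 2809
Var = 2809/12 ≈ 234.083333

234.0833


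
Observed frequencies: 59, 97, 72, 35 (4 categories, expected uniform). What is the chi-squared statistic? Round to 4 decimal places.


chi2 = sum((O-E)^2/E), E = total/4
total = 263, E = 263/4 = 65.75
(59 - 65.75)^2 / 65.75 = 45.5625 / 65.75 = 729/1052 ≈ 0.692966
(97 - 65.75)^2 / 65.75 = 976.5625 / 65.75 = 15625/1052 ≈ 14.852662
(72 - 65.75)^2 / 65.75 = 39.0625 / 65.75 = 625/1052 ≈ 0.594106
(35 - 65.75)^2 / 65.75 = 945.5625 / 65.75 = 15129/1052 ≈ 14.381179
chi2 = 8027/263 ≈ 30.520913

30.5209


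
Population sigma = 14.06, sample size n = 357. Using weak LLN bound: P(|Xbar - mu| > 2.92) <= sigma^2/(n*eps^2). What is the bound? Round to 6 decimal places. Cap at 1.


bound = min(1, sigma^2/(n*eps^2))
sigma^2 = 14.06^2 = 197.6836
n*eps^2 = 357 * 2.92^2 = 357 * 8.5264 = 3043.9248
sigma^2/(n*eps^2) = 197.6836 / 3043.9248 ≈ 0.06494365

0.064944


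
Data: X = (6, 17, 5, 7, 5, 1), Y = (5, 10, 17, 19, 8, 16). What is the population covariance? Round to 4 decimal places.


Cov = (1/n)*sum((xi-xbar)(yi-ybar))
n = 6, xbar = 41/6 ≈ 6.833333, ybar = 75/6 = 12.5
sum((xi-xbar)(yi-ybar)) = -38.5
Cov = -38.5 / 6 = -77/12 ≈ -6.416667

-6.4167


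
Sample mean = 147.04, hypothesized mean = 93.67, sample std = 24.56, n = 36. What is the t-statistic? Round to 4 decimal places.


t = (xbar - mu0) / (s/sqrt(n))
xbar - mu0 = 147.04 - 93.67 = 53.37
sqrt(36) = 6
s/sqrt(n) = 24.56 / 6 = 307/75 ≈ 4.09333333
t = 53.37 / 4.09333333 = 16011/1228 ≈ 13.038274

13.0383


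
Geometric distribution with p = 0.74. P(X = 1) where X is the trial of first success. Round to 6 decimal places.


P = (1-p)^(k-1) * p
(1-p)^(k-1) = 0.26^0 = 1
P = 1 * 0.74 = 0.74

0.740000


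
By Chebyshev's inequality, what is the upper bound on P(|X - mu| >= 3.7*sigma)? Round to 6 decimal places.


P <= 1/k^2
k^2 = 3.7^2 = 13.69
1/k^2 = 1 / 13.69 = 100/1369 ≈ 0.07304602

0.073046


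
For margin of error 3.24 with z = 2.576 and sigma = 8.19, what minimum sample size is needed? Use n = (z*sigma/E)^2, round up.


z*sigma/E = 2.576 * 8.19 / 3.24 = 14651/2250 ≈ 6.511556
(z*sigma/E)^2 ≈ 42.400356
round up: n = 43

43


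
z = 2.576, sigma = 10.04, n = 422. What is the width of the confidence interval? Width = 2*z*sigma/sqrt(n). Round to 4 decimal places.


width = 2*z*sigma/sqrt(n)
2*z*sigma = 2 * 2.576 * 10.04 = 51.72608
sqrt(422) ≈ 20.542639
width = 51.72608 / 20.542639 ≈ 2.517986

2.5180


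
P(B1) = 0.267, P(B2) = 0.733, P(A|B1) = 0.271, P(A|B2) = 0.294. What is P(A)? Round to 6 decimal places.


P(A) = P(A|B1)*P(B1) + P(A|B2)*P(B2)
P(A|B1)*P(B1) = 0.271 * 0.267 = 0.072357
P(A|B2)*P(B2) = 0.294 * 0.733 = 0.215502
P(A) = 0.072357 + 0.215502 = 0.287859

0.287859


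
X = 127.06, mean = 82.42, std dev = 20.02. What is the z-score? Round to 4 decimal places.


z = (X - mu) / sigma
X - mu = 127.06 - 82.42 = 44.64
z = 44.64 / 20.02 = 2232/1001 ≈ 2.229770

2.2298


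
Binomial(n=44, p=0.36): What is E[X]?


E[X] = n*p = 44 * 0.36 = 15.84

15.84


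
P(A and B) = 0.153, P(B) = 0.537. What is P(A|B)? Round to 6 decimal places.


P(A|B) = P(A and B) / P(B) = 0.153 / 0.537 = 51/179 ≈ 0.28491620

0.284916


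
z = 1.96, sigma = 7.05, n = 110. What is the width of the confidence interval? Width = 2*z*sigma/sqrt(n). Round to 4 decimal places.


width = 2*z*sigma/sqrt(n)
2*z*sigma = 2 * 1.96 * 7.05 = 27.636
sqrt(110) ≈ 10.488088
width = 27.636 / 10.488088 ≈ 2.634989

2.6350


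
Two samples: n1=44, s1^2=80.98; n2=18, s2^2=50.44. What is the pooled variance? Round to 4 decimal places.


sp^2 = ((n1-1)*s1^2 + (n2-1)*s2^2)/(n1+n2-2)
(n1-1)*s1^2 = 43 * 80.98 = 3482.14
(n2-1)*s2^2 = 17 * 50.44 = 857.48
numerator = 3482.14 + 857.48 = 4339.62
n1+n2-2 = 60
sp^2 = 4339.62 / 60 = 72.327

72.3270


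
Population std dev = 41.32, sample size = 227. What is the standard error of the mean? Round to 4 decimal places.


SE = sigma / sqrt(n)
sqrt(227) ≈ 15.066519
SE = 41.32 / 15.066519 ≈ 2.742505

2.7425


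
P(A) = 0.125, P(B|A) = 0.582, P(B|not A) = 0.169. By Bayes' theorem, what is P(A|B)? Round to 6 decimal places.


P(A|B) = P(B|A)*P(A) / P(B), P(B) = P(B|A)*P(A) + P(B|not A)*P(not A)
P(B|A)*P(A) = 0.582 * 0.125 = 0.07275
P(B|not A)*P(not A) = 0.169 * 0.875 = 0.147875
P(B) = 0.07275 + 0.147875 = 0.220625
P(A|B) = 0.07275 / 0.220625 = 582/1765 ≈ 0.32974504

0.329745


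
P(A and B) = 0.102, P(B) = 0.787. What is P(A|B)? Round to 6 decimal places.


P(A|B) = P(A and B) / P(B) = 0.102 / 0.787 = 102/787 ≈ 0.12960610

0.129606


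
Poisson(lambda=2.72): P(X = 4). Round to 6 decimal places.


P = e^(-lam) * lam^k / k!
e^(-2.72) ≈ 0.06587475
lam^k = 2.72^4 ≈ 54.736323
k! = 4! = 24
P = 0.06587475 * 54.736323 / 24 ≈ 0.150239

0.150239


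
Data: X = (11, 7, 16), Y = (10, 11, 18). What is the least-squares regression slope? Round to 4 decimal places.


b = sum((xi-xbar)(yi-ybar)) / sum((xi-xbar)^2)
n = 3, xbar = 34/3 ≈ 11.333333, ybar = 39/3 = 13
Sxy = sum((xi-xbar)(yi-ybar)) = 33
Sxx = sum((xi-xbar)^2) = 122/3 ≈ 40.666667
b = Sxy / Sxx = 99/122 ≈ 0.811475

0.8115


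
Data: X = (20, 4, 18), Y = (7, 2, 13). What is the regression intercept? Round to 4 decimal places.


a = ybar - b*xbar, where b = sum((xi-xbar)(yi-ybar)) / sum((xi-xbar)^2)
n = 3, xbar = 42/3 = 14, ybar = 22/3 ≈ 7.333333
Sxy = sum((xi-xbar)(yi-ybar)) = 74
Sxx = sum((xi-xbar)^2) = 152
b = Sxy / Sxx = 37/76 ≈ 0.486842
a = 7.333333 - 0.486842 * 14 = 59/114 ≈ 0.517544

0.5175


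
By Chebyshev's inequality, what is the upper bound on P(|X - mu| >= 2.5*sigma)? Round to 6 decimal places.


P <= 1/k^2
k^2 = 2.5^2 = 6.25
1/k^2 = 1 / 6.25 = 0.16

0.160000


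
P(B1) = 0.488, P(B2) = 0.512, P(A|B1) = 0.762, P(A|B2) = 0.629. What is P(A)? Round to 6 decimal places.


P(A) = P(A|B1)*P(B1) + P(A|B2)*P(B2)
P(A|B1)*P(B1) = 0.762 * 0.488 = 0.371856
P(A|B2)*P(B2) = 0.629 * 0.512 = 0.322048
P(A) = 0.371856 + 0.322048 = 0.693904

0.693904


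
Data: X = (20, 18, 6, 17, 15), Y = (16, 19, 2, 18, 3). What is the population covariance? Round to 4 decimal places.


Cov = (1/n)*sum((xi-xbar)(yi-ybar))
n = 5, xbar = 76/5 = 15.2, ybar = 58/5 = 11.6
sum((xi-xbar)(yi-ybar)) = 143.4
Cov = 143.4 / 5 = 28.68

28.6800


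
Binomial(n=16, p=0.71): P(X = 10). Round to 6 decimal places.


P = C(n,k) * p^k * (1-p)^(n-k)
C(16,10) = 8008
p^k = 0.71^10 ≈ 0.03255244
(1-p)^(n-k) = 0.29^6 ≈ 0.0005948233
P = 8008 * 0.03255244 * 0.0005948233 ≈ 0.155058

0.155058


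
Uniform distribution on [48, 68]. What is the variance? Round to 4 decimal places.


Var = (b-a)^2 / 12
(b-a)^2 = (68 - 48)^2 = 400
Var = 400/12 ≈ 33.333333

33.3333


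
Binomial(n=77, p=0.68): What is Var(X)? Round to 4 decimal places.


Var = n*p*(1-p) = 77 * 0.68 * 0.32 = 16.7552

16.7552


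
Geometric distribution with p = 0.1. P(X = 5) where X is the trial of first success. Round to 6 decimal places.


P = (1-p)^(k-1) * p
(1-p)^(k-1) = 0.9^4 = 0.6561
P = 0.6561 * 0.1 = 0.06561

0.065610


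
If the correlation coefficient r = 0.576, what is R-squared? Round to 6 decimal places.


R^2 = r^2 = (0.576)^2 = 0.331776

0.331776


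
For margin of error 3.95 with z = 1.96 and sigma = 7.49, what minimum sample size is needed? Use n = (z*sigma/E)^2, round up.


z*sigma/E = 1.96 * 7.49 / 3.95 = 36701/9875 ≈ 3.716557
(z*sigma/E)^2 ≈ 13.812796
round up: n = 14

14


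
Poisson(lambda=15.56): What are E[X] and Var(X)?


E[X] = Var(X) = lambda = 15.56

15.56, 15.56


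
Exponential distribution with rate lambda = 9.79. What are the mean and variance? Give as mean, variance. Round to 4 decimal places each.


mean = 1/lam, var = 1/lam^2
mean = 1 / 9.79 = 100/979 ≈ 0.102145
lam^2 = 9.79^2 = 95.8441
var = 1 / 95.8441 ≈ 0.010434

0.1021, 0.0104


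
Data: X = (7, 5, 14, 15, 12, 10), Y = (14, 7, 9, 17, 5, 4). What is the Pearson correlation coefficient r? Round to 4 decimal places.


r = sum((xi-xbar)(yi-ybar)) / sqrt(sum((xi-xbar)^2) * sum((yi-ybar)^2))
n = 6, xbar = 63/6 = 10.5, ybar = 56/6 = 28/3 ≈ 9.333333
Sxy = sum((xi-xbar)(yi-ybar)) = 26
Sxx = sum((xi-xbar)^2) = 77.5
Syy = sum((yi-ybar)^2) = 400/3 ≈ 133.333333
sqrt(Sxx*Syy) ≈ 101.653005
r = Sxy / sqrt(Sxx*Syy) = 26 / 101.653005 ≈ 0.255772

0.2558


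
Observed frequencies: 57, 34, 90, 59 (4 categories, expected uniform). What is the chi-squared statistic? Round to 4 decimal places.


chi2 = sum((O-E)^2/E), E = total/4
total = 240, E = 240/4 = 60
(57 - 60)^2 / 60 = 9 / 60 = 0.15
(34 - 60)^2 / 60 = 676 / 60 = 169/15 ≈ 11.266667
(90 - 60)^2 / 60 = 900 / 60 = 15
(59 - 60)^2 / 60 = 1 / 60 = 1/60 ≈ 0.016667
chi2 = 793/30 ≈ 26.433333

26.4333


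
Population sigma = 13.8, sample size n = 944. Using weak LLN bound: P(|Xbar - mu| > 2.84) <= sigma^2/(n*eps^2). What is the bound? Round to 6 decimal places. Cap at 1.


bound = min(1, sigma^2/(n*eps^2))
sigma^2 = 13.8^2 = 190.44
n*eps^2 = 944 * 2.84^2 = 944 * 8.0656 = 7613.9264
sigma^2/(n*eps^2) = 190.44 / 7613.9264 ≈ 0.02501206

0.025012


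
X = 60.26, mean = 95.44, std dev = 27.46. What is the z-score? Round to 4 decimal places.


z = (X - mu) / sigma
X - mu = 60.26 - 95.44 = -35.18
z = -35.18 / 27.46 = -1759/1373 ≈ -1.281136

-1.2811


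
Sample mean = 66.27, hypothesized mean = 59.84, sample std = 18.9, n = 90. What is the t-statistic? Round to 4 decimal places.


t = (xbar - mu0) / (s/sqrt(n))
xbar - mu0 = 66.27 - 59.84 = 6.43
sqrt(90) ≈ 9.48683298
s/sqrt(n) = 18.9 / 9.48683298 ≈ 1.99223493
t = 6.43 / 1.99223493 ≈ 3.227531

3.2275


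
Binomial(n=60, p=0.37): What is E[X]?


E[X] = n*p = 60 * 0.37 = 22.2

22.2


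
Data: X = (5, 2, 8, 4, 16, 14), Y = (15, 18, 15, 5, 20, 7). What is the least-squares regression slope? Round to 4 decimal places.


b = sum((xi-xbar)(yi-ybar)) / sum((xi-xbar)^2)
n = 6, xbar = 49/6 ≈ 8.166667, ybar = 80/6 = 40/3 ≈ 13.333333
Sxy = sum((xi-xbar)(yi-ybar)) = 47/3 ≈ 15.666667
Sxx = sum((xi-xbar)^2) = 965/6 ≈ 160.833333
b = Sxy / Sxx = 94/965 ≈ 0.097409

0.0974


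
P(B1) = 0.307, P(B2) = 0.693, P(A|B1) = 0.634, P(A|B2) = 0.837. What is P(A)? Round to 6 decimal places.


P(A) = P(A|B1)*P(B1) + P(A|B2)*P(B2)
P(A|B1)*P(B1) = 0.634 * 0.307 = 0.194638
P(A|B2)*P(B2) = 0.837 * 0.693 = 0.580041
P(A) = 0.194638 + 0.580041 = 0.774679

0.774679


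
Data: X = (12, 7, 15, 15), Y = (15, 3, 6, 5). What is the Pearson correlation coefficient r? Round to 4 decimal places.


r = sum((xi-xbar)(yi-ybar)) / sqrt(sum((xi-xbar)^2) * sum((yi-ybar)^2))
n = 4, xbar = 49/4 = 12.25, ybar = 29/4 = 7.25
Sxy = sum((xi-xbar)(yi-ybar)) = 10.75
Sxx = sum((xi-xbar)^2) = 42.75
Syy = sum((yi-ybar)^2) = 84.75
sqrt(Sxx*Syy) ≈ 60.191881
r = Sxy / sqrt(Sxx*Syy) = 10.75 / 60.191881 ≈ 0.178596

0.1786


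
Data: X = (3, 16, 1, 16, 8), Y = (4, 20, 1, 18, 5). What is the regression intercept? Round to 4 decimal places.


a = ybar - b*xbar, where b = sum((xi-xbar)(yi-ybar)) / sum((xi-xbar)^2)
n = 5, xbar = 44/5 = 8.8, ybar = 48/5 = 9.6
Sxy = sum((xi-xbar)(yi-ybar)) = 238.6
Sxx = sum((xi-xbar)^2) = 198.8
b = Sxy / Sxx = 1193/994 ≈ 1.200201
a = 9.6 - 1.200201 * 8.8 = -478/497 ≈ -0.961771

-0.9618


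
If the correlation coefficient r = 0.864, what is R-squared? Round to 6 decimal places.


R^2 = r^2 = (0.864)^2 = 0.746496

0.746496


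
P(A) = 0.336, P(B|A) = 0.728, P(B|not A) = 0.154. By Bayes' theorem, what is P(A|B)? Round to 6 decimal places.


P(A|B) = P(B|A)*P(A) / P(B), P(B) = P(B|A)*P(A) + P(B|not A)*P(not A)
P(B|A)*P(A) = 0.728 * 0.336 = 0.244608
P(B|not A)*P(not A) = 0.154 * 0.664 = 0.102256
P(B) = 0.244608 + 0.102256 = 0.346864
P(A|B) = 0.244608 / 0.346864 = 2184/3097 ≈ 0.70519858

0.705199


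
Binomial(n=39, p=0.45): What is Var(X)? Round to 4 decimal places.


Var = n*p*(1-p) = 39 * 0.45 * 0.55 = 9.6525

9.6525


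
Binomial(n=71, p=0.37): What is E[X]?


E[X] = n*p = 71 * 0.37 = 26.27

26.27


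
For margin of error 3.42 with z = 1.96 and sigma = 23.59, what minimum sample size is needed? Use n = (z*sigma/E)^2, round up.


z*sigma/E = 1.96 * 23.59 / 3.42 = 115591/8550 ≈ 13.519415
(z*sigma/E)^2 ≈ 182.774587
round up: n = 183

183


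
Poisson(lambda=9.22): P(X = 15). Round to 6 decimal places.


P = e^(-lam) * lam^k / k!
e^(-9.22) ≈ 0.00009903869
lam^k = 9.22^15 ≈ 295776602353353.615559
k! = 15! = 1307674368000
P = 0.00009903869 * 295776602353353.615559 / 1307674368000 ≈ 0.022401

0.022401


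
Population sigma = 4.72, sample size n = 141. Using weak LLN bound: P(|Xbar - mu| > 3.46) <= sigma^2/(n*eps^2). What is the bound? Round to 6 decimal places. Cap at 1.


bound = min(1, sigma^2/(n*eps^2))
sigma^2 = 4.72^2 = 22.2784
n*eps^2 = 141 * 3.46^2 = 141 * 11.9716 = 1687.9956
sigma^2/(n*eps^2) = 22.2784 / 1687.9956 ≈ 0.01319814

0.013198


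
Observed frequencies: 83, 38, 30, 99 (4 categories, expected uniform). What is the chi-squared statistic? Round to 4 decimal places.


chi2 = sum((O-E)^2/E), E = total/4
total = 250, E = 250/4 = 62.5
(83 - 62.5)^2 / 62.5 = 420.25 / 62.5 = 6.724
(38 - 62.5)^2 / 62.5 = 600.25 / 62.5 = 9.604
(30 - 62.5)^2 / 62.5 = 1056.25 / 62.5 = 16.9
(99 - 62.5)^2 / 62.5 = 1332.25 / 62.5 = 21.316
chi2 = 54.544

54.5440


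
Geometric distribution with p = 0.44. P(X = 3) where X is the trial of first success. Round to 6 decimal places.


P = (1-p)^(k-1) * p
(1-p)^(k-1) = 0.56^2 = 0.3136
P = 0.3136 * 0.44 = 0.137984

0.137984


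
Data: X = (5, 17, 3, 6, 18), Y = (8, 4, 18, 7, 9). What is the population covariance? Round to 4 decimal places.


Cov = (1/n)*sum((xi-xbar)(yi-ybar))
n = 5, xbar = 49/5 = 9.8, ybar = 46/5 = 9.2
sum((xi-xbar)(yi-ybar)) = -84.8
Cov = -84.8 / 5 = -16.96

-16.9600


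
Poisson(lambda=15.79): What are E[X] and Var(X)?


E[X] = Var(X) = lambda = 15.79

15.79, 15.79


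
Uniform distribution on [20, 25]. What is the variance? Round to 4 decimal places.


Var = (b-a)^2 / 12
(b-a)^2 = (25 - 20)^2 = 25
Var = 25/12 ≈ 2.083333

2.0833


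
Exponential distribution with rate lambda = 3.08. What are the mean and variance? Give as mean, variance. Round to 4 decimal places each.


mean = 1/lam, var = 1/lam^2
mean = 1 / 3.08 = 25/77 ≈ 0.324675
lam^2 = 3.08^2 = 9.4864
var = 1 / 9.4864 = 625/5929 ≈ 0.105414

0.3247, 0.1054


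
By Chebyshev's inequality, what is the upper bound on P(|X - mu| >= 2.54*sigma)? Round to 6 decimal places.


P <= 1/k^2
k^2 = 2.54^2 = 6.4516
1/k^2 = 1 / 6.4516 ≈ 0.15500031

0.155000


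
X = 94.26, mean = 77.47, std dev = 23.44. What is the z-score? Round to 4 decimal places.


z = (X - mu) / sigma
X - mu = 94.26 - 77.47 = 16.79
z = 16.79 / 23.44 = 1679/2344 ≈ 0.716297

0.7163


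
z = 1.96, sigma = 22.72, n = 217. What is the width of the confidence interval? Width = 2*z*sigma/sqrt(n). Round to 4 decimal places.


width = 2*z*sigma/sqrt(n)
2*z*sigma = 2 * 1.96 * 22.72 = 89.0624
sqrt(217) ≈ 14.730920
width = 89.0624 / 14.730920 ≈ 6.045950

6.0459


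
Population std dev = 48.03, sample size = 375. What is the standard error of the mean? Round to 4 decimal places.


SE = sigma / sqrt(n)
sqrt(375) ≈ 19.364917
SE = 48.03 / 19.364917 ≈ 2.480259

2.4803


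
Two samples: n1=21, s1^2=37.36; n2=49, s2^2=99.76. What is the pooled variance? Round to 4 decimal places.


sp^2 = ((n1-1)*s1^2 + (n2-1)*s2^2)/(n1+n2-2)
(n1-1)*s1^2 = 20 * 37.36 = 747.2
(n2-1)*s2^2 = 48 * 99.76 = 4788.48
numerator = 747.2 + 4788.48 = 5535.68
n1+n2-2 = 68
sp^2 = 5535.68 / 68 = 34598/425 ≈ 81.407059

81.4071


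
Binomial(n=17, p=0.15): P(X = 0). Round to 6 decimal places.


P = C(n,k) * p^k * (1-p)^(n-k)
C(17,0) = 1
p^k = 0.15^0 = 1
(1-p)^(n-k) = 0.85^17 ≈ 0.06311342
P = 1 * 1 * 0.06311342 ≈ 0.063113

0.063113


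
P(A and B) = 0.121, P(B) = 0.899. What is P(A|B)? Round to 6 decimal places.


P(A|B) = P(A and B) / P(B) = 0.121 / 0.899 = 121/899 ≈ 0.13459399

0.134594


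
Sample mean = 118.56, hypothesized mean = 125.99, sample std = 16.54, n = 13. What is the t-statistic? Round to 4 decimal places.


t = (xbar - mu0) / (s/sqrt(n))
xbar - mu0 = 118.56 - 125.99 = -7.43
sqrt(13) ≈ 3.60555128
s/sqrt(n) = 16.54 / 3.60555128 ≈ 4.58737062
t = -7.43 / 4.58737062 ≈ -1.619664

-1.6197


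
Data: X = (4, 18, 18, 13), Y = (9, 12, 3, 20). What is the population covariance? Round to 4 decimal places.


Cov = (1/n)*sum((xi-xbar)(yi-ybar))
n = 4, xbar = 53/4 = 13.25, ybar = 44/4 = 11
sum((xi-xbar)(yi-ybar)) = -17
Cov = -17 / 4 = -4.25

-4.2500


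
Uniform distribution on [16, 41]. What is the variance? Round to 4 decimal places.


Var = (b-a)^2 / 12
(b-a)^2 = (41 - 16)^2 = 625
Var = 625/12 ≈ 52.083333

52.0833


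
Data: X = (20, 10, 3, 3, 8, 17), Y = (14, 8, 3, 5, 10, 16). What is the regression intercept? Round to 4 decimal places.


a = ybar - b*xbar, where b = sum((xi-xbar)(yi-ybar)) / sum((xi-xbar)^2)
n = 6, xbar = 61/6 ≈ 10.166667, ybar = 56/6 = 28/3 ≈ 9.333333
Sxy = sum((xi-xbar)(yi-ybar)) = 500/3 ≈ 166.666667
Sxx = sum((xi-xbar)^2) = 1505/6 ≈ 250.833333
b = Sxy / Sxx = 200/301 ≈ 0.664452
a = 9.333333 - 0.664452 * 10.166667 = 776/301 ≈ 2.578073

2.5781


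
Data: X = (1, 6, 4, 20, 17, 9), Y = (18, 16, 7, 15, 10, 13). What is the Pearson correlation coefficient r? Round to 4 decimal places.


r = sum((xi-xbar)(yi-ybar)) / sqrt(sum((xi-xbar)^2) * sum((yi-ybar)^2))
n = 6, xbar = 57/6 = 9.5, ybar = 79/6 ≈ 13.166667
Sxy = sum((xi-xbar)(yi-ybar)) = -21.5
Sxx = sum((xi-xbar)^2) = 281.5
Syy = sum((yi-ybar)^2) = 497/6 ≈ 82.833333
sqrt(Sxx*Syy) ≈ 152.700960
r = Sxy / sqrt(Sxx*Syy) = -21.5 / 152.700960 ≈ -0.140798

-0.1408


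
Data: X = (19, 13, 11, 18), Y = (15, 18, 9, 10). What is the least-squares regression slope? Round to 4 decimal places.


b = sum((xi-xbar)(yi-ybar)) / sum((xi-xbar)^2)
n = 4, xbar = 61/4 = 15.25, ybar = 52/4 = 13
Sxy = sum((xi-xbar)(yi-ybar)) = 5
Sxx = sum((xi-xbar)^2) = 44.75
b = Sxy / Sxx = 20/179 ≈ 0.111732

0.1117


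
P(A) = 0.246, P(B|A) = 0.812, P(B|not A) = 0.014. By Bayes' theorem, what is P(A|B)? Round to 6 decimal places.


P(A|B) = P(B|A)*P(A) / P(B), P(B) = P(B|A)*P(A) + P(B|not A)*P(not A)
P(B|A)*P(A) = 0.812 * 0.246 = 0.199752
P(B|not A)*P(not A) = 0.014 * 0.754 = 0.010556
P(B) = 0.199752 + 0.010556 = 0.210308
P(A|B) = 0.199752 / 0.210308 = 246/259 ≈ 0.94980695

0.949807


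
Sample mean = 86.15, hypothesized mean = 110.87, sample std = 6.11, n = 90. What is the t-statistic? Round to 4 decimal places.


t = (xbar - mu0) / (s/sqrt(n))
xbar - mu0 = 86.15 - 110.87 = -24.72
sqrt(90) ≈ 9.48683298
s/sqrt(n) = 6.11 / 9.48683298 ≈ 0.64405055
t = -24.72 / 0.64405055 ≈ -38.382080

-38.3821


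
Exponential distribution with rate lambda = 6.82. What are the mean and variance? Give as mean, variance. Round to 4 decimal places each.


mean = 1/lam, var = 1/lam^2
mean = 1 / 6.82 = 50/341 ≈ 0.146628
lam^2 = 6.82^2 = 46.5124
var = 1 / 46.5124 ≈ 0.021500

0.1466, 0.0215


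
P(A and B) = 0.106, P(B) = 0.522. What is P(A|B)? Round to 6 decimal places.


P(A|B) = P(A and B) / P(B) = 0.106 / 0.522 = 53/261 ≈ 0.20306513

0.203065


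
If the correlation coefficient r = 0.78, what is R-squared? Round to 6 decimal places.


R^2 = r^2 = (0.78)^2 = 0.6084

0.608400


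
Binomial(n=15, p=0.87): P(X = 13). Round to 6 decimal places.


P = C(n,k) * p^k * (1-p)^(n-k)
C(15,13) = 105
p^k = 0.87^13 ≈ 0.1635876
(1-p)^(n-k) = 0.13^2 = 0.0169
P = 105 * 0.1635876 * 0.0169 ≈ 0.290286

0.290286


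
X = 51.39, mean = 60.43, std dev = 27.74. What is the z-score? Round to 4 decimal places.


z = (X - mu) / sigma
X - mu = 51.39 - 60.43 = -9.04
z = -9.04 / 27.74 = -452/1387 ≈ -0.325883

-0.3259


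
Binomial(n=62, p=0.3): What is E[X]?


E[X] = n*p = 62 * 0.3 = 18.6

18.6


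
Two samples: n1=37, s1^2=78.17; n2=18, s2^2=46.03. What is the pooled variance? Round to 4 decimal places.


sp^2 = ((n1-1)*s1^2 + (n2-1)*s2^2)/(n1+n2-2)
(n1-1)*s1^2 = 36 * 78.17 = 2814.12
(n2-1)*s2^2 = 17 * 46.03 = 782.51
numerator = 2814.12 + 782.51 = 3596.63
n1+n2-2 = 53
sp^2 = 3596.63 / 53 = 359663/5300 ≈ 67.860943

67.8609


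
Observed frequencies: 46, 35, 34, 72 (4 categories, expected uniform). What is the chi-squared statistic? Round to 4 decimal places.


chi2 = sum((O-E)^2/E), E = total/4
total = 187, E = 187/4 = 46.75
(46 - 46.75)^2 / 46.75 = 0.5625 / 46.75 = 9/748 ≈ 0.012032
(35 - 46.75)^2 / 46.75 = 138.0625 / 46.75 = 2209/748 ≈ 2.953209
(34 - 46.75)^2 / 46.75 = 162.5625 / 46.75 = 153/44 ≈ 3.477273
(72 - 46.75)^2 / 46.75 = 637.5625 / 46.75 = 10201/748 ≈ 13.637701
chi2 = 3755/187 ≈ 20.080214

20.0802
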